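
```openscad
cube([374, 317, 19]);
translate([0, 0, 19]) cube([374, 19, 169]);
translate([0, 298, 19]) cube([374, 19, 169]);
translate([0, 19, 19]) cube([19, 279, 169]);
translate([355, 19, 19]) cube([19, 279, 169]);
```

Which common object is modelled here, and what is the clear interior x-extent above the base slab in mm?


An open box. The internal width is 336 mm.

A 374×317 base slab with four walls standing on it — an open box. The base is 374 mm wide and the walls are 19 mm thick, so the internal width is 374 − 2 × 19 = 336 mm.


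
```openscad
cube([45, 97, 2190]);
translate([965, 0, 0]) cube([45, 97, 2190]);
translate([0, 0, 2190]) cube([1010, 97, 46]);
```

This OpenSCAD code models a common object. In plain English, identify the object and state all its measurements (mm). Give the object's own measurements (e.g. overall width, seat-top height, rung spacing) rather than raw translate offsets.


A door frame. The clear opening is 920 mm wide and 2190 mm high. Two 45 mm wide jambs, 97 mm deep, stand either side of the opening from the floor to the top of the opening. A 46 mm thick head sits across the top of both jambs, spanning the full outside width of the frame.


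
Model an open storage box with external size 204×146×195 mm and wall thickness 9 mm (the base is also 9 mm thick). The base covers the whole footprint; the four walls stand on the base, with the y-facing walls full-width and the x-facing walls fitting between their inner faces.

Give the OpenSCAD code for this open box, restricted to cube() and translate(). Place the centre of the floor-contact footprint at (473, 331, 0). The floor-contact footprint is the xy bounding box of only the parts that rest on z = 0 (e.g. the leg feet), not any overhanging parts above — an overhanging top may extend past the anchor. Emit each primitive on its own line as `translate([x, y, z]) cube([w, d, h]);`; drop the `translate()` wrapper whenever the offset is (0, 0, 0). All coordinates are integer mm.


translate([371, 258, 0]) cube([204, 146, 9]);
translate([371, 258, 9]) cube([204, 9, 186]);
translate([371, 395, 9]) cube([204, 9, 186]);
translate([371, 267, 9]) cube([9, 128, 186]);
translate([566, 267, 9]) cube([9, 128, 186]);


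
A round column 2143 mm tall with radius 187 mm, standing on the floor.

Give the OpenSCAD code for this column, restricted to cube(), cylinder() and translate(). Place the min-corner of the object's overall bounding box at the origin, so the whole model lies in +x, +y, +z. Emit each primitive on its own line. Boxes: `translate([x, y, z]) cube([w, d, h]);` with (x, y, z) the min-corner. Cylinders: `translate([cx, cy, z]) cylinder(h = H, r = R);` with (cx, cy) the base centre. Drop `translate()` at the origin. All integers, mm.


translate([187, 187, 0]) cylinder(h = 2143, r = 187);


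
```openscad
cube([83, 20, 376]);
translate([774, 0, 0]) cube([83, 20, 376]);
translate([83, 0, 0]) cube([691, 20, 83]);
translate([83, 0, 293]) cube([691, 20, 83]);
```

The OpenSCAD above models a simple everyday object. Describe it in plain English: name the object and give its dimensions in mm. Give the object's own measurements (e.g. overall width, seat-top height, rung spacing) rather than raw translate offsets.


A rectangular picture frame lying in the x–z plane (depth along y). The opening is 691 mm wide (x) by 210 mm tall (z), surrounded by a border 83 mm wide on all four sides. The frame is 20 mm deep and is made of two full-height vertical stiles with two horizontal rails fitted between them.


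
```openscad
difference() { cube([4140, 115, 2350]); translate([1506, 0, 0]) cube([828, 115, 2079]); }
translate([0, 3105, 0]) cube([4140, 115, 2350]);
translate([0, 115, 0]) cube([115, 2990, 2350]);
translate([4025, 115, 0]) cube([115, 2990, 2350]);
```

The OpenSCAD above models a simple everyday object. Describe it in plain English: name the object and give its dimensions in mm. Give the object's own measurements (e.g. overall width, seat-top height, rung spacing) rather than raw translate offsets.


A single room: four walls, each 2350 mm tall and 115 mm thick, enclosing an outside footprint 4140×3220 mm (x × y), no floor or roof. The front and back walls (−y and +y sides) run the full x-width; the side walls fit between their inner faces. A door opening 828 mm wide and 2079 mm tall is cut through the front wall from the floor up, its −x edge 1506 mm from the wall's −x end.


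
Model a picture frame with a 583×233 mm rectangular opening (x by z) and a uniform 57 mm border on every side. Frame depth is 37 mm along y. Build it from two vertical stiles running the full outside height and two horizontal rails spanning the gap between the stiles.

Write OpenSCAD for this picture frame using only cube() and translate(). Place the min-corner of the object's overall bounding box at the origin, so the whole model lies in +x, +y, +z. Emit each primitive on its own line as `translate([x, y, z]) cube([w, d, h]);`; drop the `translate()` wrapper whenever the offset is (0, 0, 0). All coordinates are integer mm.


cube([57, 37, 347]);
translate([640, 0, 0]) cube([57, 37, 347]);
translate([57, 0, 0]) cube([583, 37, 57]);
translate([57, 0, 290]) cube([583, 37, 57]);


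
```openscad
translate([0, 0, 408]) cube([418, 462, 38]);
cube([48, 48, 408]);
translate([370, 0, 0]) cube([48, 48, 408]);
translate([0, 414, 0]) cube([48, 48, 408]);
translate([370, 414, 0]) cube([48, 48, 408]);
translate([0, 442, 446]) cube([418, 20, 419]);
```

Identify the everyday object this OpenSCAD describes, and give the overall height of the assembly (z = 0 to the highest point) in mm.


A chair. The overall height is 865 mm.

A slab on four corner posts with a tall panel at the back — a chair. The seat slab sits at z = 408 with thickness 38, and the 419 mm backrest starts at the seat top, so the overall height is 408 + 38 + 419 = 865 mm.


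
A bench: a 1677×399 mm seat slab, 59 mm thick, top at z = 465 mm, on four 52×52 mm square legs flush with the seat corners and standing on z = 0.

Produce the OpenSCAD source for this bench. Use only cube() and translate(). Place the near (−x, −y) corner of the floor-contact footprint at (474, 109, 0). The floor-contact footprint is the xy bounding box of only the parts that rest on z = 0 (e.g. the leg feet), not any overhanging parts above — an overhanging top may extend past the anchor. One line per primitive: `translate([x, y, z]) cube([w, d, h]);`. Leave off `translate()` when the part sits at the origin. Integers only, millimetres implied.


// leg_h = 465 − 59 = 406
translate([474, 109, 406]) cube([1677, 399, 59]);
translate([474, 109, 0]) cube([52, 52, 406]);
translate([474, 456, 0]) cube([52, 52, 406]);
translate([2099, 109, 0]) cube([52, 52, 406]);
translate([2099, 456, 0]) cube([52, 52, 406]);


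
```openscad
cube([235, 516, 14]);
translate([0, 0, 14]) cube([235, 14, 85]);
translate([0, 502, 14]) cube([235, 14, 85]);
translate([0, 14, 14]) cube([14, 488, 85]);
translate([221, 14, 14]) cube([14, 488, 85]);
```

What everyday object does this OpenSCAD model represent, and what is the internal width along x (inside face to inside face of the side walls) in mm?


An open box. The internal width is 207 mm.

A 235×516 base slab with four walls standing on it — an open box. The base is 235 mm wide and the walls are 14 mm thick, so the internal width is 235 − 2 × 14 = 207 mm.


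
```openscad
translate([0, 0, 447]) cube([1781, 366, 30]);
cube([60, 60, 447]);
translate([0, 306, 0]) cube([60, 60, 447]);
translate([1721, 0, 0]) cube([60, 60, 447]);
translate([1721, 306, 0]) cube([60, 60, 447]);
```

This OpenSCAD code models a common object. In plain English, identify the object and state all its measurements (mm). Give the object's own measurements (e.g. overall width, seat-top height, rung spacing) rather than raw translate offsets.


A bench: a 1781×366 mm seat slab, 30 mm thick, top at z = 477 mm, on four 60×60 mm square legs flush with the seat corners and standing on z = 0.


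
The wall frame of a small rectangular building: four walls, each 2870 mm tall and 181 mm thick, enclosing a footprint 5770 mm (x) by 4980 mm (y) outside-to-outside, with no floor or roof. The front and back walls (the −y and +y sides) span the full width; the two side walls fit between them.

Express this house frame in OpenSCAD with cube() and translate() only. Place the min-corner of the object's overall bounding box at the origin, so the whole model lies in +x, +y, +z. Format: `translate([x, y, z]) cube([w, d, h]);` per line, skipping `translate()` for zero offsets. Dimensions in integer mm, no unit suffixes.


cube([5770, 181, 2870]);
translate([0, 4799, 0]) cube([5770, 181, 2870]);
translate([0, 181, 0]) cube([181, 4618, 2870]);
translate([5589, 181, 0]) cube([181, 4618, 2870]);


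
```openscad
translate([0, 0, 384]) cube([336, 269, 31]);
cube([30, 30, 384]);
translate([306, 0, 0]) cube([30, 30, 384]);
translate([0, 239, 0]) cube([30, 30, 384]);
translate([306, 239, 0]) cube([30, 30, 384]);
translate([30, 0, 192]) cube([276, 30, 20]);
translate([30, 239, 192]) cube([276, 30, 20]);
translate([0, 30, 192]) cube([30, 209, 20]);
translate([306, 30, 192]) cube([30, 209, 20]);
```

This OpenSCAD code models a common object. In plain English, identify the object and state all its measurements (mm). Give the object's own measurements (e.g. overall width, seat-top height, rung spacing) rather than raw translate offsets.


A simple wooden stool: a rectangular seat 336 mm (x) by 269 mm (y), 31 mm thick, top face at z = 415 mm, on four square legs, each 30×30 mm in cross-section. The legs rest on z = 0, each flush with a corner of the seat. Four stretchers, 30 mm wide and 20 mm tall, connect adjacent legs with their undersides at z = 192 mm, each running between the inner faces of the legs it joins and aligned with the legs' outer faces on the other axis.


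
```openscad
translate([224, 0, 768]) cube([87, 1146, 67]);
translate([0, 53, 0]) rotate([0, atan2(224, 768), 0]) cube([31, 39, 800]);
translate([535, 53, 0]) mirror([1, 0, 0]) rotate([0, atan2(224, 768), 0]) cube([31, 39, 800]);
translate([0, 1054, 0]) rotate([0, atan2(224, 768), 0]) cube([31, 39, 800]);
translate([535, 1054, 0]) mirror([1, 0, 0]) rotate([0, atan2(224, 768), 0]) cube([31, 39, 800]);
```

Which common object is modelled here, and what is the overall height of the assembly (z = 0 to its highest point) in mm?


A sawhorse. The overall height is 835 mm.

A beam across two mirrored pairs of raked legs — a sawhorse. The beam's underside is at z = 768 (matching the legs' vertical rise in atan2(224, 768)) and the beam is 67 mm tall, so its top is at 768 + 67 = 835 mm. The raked legs top out at the beam's underside, so that is the highest point.


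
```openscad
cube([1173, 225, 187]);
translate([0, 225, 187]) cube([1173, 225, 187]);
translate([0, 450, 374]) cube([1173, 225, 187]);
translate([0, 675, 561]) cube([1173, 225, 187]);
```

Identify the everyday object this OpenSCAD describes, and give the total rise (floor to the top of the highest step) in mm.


A staircase. The total rise is 748 mm.

4 identical blocks, each offset up and back from the previous — a staircase. Each step is 187 mm tall and there are 4 of them, so the total rise is 4 × 187 = 748 mm.


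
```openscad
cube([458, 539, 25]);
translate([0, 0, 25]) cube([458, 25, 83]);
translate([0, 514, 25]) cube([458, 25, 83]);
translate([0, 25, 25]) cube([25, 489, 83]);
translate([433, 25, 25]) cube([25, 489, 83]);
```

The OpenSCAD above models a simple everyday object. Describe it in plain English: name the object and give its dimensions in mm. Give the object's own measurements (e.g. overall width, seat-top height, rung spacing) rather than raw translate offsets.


An open-topped rectangular box: outside dimensions 458×539×108 mm, with a uniform wall and base thickness of 25 mm. The base is a full 458×539 slab on the floor; four walls sit on top of the base. The front and back walls (the −y and +y sides) span the full width; the two side walls fit between them.


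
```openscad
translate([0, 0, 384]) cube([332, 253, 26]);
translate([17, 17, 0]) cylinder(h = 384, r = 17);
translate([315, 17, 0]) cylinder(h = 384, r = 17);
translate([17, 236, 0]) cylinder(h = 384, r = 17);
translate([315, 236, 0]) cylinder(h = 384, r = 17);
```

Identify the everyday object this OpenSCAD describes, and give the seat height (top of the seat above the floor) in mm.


A stool. The seat height is 410 mm.

A 332×253×26 slab at z = 384 on four corner cylinders — a stool. The seat top is 384 + 26 = 410 mm.


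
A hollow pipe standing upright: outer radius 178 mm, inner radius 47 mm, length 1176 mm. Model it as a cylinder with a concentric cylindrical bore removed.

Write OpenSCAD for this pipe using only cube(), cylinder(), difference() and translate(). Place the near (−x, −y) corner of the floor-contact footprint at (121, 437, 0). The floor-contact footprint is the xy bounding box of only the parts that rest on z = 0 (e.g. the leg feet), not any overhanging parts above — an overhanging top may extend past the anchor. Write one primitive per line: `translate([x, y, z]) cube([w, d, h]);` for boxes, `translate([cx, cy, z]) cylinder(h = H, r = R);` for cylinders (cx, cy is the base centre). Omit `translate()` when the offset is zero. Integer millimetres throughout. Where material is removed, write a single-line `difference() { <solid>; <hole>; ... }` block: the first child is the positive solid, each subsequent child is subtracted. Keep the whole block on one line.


difference() { translate([299, 615, 0]) cylinder(h = 1176, r = 178); translate([299, 615, 0]) cylinder(h = 1176, r = 47); }


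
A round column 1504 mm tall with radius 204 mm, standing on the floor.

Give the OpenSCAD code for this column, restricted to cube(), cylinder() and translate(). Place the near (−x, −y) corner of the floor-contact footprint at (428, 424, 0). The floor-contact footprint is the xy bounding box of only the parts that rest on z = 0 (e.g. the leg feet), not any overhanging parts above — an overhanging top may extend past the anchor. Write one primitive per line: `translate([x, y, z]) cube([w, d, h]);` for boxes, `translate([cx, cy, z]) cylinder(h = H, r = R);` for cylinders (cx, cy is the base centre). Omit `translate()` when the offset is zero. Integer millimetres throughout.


translate([632, 628, 0]) cylinder(h = 1504, r = 204);


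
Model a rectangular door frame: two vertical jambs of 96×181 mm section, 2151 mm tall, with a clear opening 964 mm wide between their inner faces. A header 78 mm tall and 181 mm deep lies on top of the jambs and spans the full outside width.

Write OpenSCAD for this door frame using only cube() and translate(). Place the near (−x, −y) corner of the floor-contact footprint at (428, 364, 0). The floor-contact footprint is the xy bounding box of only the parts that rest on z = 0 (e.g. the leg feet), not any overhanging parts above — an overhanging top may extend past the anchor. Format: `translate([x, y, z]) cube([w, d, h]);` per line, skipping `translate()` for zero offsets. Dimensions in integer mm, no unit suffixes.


translate([428, 364, 0]) cube([96, 181, 2151]);
translate([1488, 364, 0]) cube([96, 181, 2151]);
translate([428, 364, 2151]) cube([1156, 181, 78]);


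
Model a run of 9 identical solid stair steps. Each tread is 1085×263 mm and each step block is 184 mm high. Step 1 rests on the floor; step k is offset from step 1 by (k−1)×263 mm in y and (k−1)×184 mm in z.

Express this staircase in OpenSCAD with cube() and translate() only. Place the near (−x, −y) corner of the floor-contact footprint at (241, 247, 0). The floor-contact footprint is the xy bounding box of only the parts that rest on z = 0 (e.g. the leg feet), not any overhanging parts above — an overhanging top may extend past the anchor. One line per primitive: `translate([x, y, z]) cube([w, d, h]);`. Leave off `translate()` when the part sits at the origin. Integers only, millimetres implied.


translate([241, 247, 0]) cube([1085, 263, 184]);
translate([241, 510, 184]) cube([1085, 263, 184]);
translate([241, 773, 368]) cube([1085, 263, 184]);
translate([241, 1036, 552]) cube([1085, 263, 184]);
translate([241, 1299, 736]) cube([1085, 263, 184]);
translate([241, 1562, 920]) cube([1085, 263, 184]);
translate([241, 1825, 1104]) cube([1085, 263, 184]);
translate([241, 2088, 1288]) cube([1085, 263, 184]);
translate([241, 2351, 1472]) cube([1085, 263, 184]);


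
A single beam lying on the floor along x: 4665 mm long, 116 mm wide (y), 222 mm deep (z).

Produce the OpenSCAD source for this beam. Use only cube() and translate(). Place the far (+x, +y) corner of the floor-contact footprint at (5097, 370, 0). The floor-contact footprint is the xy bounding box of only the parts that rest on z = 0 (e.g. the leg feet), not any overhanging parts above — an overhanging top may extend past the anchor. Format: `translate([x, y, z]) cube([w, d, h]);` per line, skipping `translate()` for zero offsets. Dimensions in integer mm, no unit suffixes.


translate([432, 254, 0]) cube([4665, 116, 222]);


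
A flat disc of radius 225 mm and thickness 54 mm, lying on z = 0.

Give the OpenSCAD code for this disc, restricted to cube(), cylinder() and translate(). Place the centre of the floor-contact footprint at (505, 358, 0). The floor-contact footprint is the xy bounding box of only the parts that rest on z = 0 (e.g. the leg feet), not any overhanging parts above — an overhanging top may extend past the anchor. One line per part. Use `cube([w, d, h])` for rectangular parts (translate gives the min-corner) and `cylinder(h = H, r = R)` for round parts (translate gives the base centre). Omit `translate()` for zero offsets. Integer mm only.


translate([505, 358, 0]) cylinder(h = 54, r = 225);


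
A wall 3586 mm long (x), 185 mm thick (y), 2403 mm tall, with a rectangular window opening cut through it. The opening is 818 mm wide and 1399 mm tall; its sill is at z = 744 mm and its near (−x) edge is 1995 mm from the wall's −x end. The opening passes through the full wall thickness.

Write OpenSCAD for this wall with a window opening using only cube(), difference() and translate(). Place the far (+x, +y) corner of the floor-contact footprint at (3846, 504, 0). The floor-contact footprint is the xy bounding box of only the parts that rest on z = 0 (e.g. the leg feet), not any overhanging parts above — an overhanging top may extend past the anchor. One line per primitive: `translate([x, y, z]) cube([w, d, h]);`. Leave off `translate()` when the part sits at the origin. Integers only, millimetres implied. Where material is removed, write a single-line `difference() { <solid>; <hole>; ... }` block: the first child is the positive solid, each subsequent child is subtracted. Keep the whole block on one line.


difference() { translate([260, 319, 0]) cube([3586, 185, 2403]); translate([2255, 319, 744]) cube([818, 185, 1399]); }


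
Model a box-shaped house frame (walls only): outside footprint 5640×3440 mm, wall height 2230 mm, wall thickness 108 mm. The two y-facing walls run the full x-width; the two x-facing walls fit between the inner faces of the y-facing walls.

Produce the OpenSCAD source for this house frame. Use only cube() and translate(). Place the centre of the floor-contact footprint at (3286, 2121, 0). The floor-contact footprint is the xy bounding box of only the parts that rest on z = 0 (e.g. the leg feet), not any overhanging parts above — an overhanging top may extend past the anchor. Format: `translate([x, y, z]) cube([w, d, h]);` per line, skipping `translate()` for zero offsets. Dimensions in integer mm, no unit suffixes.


translate([466, 401, 0]) cube([5640, 108, 2230]);
translate([466, 3733, 0]) cube([5640, 108, 2230]);
translate([466, 509, 0]) cube([108, 3224, 2230]);
translate([5998, 509, 0]) cube([108, 3224, 2230]);


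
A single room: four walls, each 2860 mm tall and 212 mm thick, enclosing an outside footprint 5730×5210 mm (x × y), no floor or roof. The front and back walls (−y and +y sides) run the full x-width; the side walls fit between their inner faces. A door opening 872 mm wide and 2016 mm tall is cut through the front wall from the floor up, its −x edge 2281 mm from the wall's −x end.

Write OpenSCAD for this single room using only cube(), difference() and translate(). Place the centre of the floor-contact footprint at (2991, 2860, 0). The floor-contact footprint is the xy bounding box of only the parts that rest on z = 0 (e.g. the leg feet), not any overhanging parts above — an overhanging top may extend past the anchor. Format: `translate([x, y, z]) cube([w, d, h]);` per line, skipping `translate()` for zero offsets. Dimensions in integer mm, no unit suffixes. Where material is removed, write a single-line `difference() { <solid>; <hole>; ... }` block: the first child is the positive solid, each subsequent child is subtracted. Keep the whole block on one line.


difference() { translate([126, 255, 0]) cube([5730, 212, 2860]); translate([2407, 255, 0]) cube([872, 212, 2016]); }
translate([126, 5253, 0]) cube([5730, 212, 2860]);
translate([126, 467, 0]) cube([212, 4786, 2860]);
translate([5644, 467, 0]) cube([212, 4786, 2860]);


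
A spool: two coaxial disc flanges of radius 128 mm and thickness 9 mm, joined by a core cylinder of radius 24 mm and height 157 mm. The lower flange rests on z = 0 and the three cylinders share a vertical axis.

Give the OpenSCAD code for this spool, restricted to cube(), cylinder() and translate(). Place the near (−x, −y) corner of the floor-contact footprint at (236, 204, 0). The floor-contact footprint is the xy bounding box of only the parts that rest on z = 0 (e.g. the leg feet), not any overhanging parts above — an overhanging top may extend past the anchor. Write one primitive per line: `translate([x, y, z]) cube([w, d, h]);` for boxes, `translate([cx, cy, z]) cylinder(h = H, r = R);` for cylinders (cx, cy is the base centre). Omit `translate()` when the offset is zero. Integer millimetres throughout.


translate([364, 332, 0]) cylinder(h = 9, r = 128);
translate([364, 332, 9]) cylinder(h = 157, r = 24);
translate([364, 332, 166]) cylinder(h = 9, r = 128);


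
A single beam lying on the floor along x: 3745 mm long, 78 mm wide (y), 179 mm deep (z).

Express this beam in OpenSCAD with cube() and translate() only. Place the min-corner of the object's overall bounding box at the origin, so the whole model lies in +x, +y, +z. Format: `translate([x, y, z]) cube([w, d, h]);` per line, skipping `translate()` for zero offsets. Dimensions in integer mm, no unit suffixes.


cube([3745, 78, 179]);


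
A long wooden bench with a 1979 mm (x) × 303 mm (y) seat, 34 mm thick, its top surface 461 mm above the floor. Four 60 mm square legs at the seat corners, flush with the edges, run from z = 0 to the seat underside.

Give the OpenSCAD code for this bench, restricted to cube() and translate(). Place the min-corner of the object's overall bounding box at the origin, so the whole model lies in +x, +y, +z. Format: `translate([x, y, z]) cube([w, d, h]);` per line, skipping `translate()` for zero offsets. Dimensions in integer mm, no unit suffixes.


// leg_h = 461 − 34 = 427
translate([0, 0, 427]) cube([1979, 303, 34]);
cube([60, 60, 427]);
translate([0, 243, 0]) cube([60, 60, 427]);
translate([1919, 0, 0]) cube([60, 60, 427]);
translate([1919, 243, 0]) cube([60, 60, 427]);


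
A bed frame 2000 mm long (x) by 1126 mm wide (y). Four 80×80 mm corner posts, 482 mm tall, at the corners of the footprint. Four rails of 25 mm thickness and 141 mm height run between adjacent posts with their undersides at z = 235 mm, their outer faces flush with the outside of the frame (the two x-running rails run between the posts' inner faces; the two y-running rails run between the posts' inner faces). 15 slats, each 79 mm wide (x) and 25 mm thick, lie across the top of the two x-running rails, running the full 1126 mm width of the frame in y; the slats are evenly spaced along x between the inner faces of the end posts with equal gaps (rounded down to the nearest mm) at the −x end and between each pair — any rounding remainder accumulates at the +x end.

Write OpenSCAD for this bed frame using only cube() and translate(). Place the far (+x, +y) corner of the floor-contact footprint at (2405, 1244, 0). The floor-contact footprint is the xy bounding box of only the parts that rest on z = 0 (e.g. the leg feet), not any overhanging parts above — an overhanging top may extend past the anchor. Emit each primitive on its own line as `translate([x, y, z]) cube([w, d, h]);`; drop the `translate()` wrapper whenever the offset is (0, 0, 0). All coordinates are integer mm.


translate([405, 118, 0]) cube([80, 80, 482]);
translate([405, 1164, 0]) cube([80, 80, 482]);
translate([2325, 118, 0]) cube([80, 80, 482]);
translate([2325, 1164, 0]) cube([80, 80, 482]);
translate([485, 118, 235]) cube([1840, 25, 141]);
translate([485, 1219, 235]) cube([1840, 25, 141]);
translate([405, 198, 235]) cube([25, 966, 141]);
translate([2380, 198, 235]) cube([25, 966, 141]);
translate([525, 118, 376]) cube([79, 1126, 25]);
translate([644, 118, 376]) cube([79, 1126, 25]);
translate([763, 118, 376]) cube([79, 1126, 25]);
translate([882, 118, 376]) cube([79, 1126, 25]);
translate([1001, 118, 376]) cube([79, 1126, 25]);
translate([1120, 118, 376]) cube([79, 1126, 25]);
translate([1239, 118, 376]) cube([79, 1126, 25]);
translate([1358, 118, 376]) cube([79, 1126, 25]);
translate([1477, 118, 376]) cube([79, 1126, 25]);
translate([1596, 118, 376]) cube([79, 1126, 25]);
translate([1715, 118, 376]) cube([79, 1126, 25]);
translate([1834, 118, 376]) cube([79, 1126, 25]);
translate([1953, 118, 376]) cube([79, 1126, 25]);
translate([2072, 118, 376]) cube([79, 1126, 25]);
translate([2191, 118, 376]) cube([79, 1126, 25]);


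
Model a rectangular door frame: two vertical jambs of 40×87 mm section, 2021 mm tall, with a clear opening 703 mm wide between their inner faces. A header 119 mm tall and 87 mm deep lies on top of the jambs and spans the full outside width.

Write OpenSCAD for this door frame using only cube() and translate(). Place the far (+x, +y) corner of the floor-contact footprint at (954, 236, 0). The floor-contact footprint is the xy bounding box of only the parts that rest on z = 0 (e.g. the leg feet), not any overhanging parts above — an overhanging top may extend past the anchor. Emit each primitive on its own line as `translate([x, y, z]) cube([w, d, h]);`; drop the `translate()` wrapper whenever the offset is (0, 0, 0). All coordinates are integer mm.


translate([171, 149, 0]) cube([40, 87, 2021]);
translate([914, 149, 0]) cube([40, 87, 2021]);
translate([171, 149, 2021]) cube([783, 87, 119]);


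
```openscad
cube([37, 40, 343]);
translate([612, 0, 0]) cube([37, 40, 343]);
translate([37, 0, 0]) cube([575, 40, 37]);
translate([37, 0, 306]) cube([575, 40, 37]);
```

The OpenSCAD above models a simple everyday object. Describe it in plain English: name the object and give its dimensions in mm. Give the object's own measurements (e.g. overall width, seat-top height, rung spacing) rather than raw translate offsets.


A rectangular picture frame lying in the x–z plane (depth along y). The opening is 575 mm wide (x) by 269 mm tall (z), surrounded by a border 37 mm wide on all four sides. The frame is 40 mm deep and is made of two full-height vertical stiles with two horizontal rails fitted between them.


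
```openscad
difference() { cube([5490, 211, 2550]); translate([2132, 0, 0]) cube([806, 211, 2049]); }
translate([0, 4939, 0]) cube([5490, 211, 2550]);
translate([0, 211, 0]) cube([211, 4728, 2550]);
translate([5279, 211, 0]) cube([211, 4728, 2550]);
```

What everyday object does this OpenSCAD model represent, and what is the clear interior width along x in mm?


A single room. The interior width is 5068 mm.

Four walls enclosing a rectangle with a door in the front wall — a room. Outside width 5490 minus two 211 mm walls gives 5068 mm.


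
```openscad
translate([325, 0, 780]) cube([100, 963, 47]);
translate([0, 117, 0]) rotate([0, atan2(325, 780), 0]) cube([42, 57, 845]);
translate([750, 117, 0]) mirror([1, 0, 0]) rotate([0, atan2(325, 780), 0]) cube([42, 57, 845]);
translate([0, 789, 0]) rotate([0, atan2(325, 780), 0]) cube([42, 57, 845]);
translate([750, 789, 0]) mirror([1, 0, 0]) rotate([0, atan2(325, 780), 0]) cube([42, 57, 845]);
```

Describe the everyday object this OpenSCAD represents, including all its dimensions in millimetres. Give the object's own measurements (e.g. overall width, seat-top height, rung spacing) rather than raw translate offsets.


A sawhorse. A 100×963×47 mm beam (x, y, z) sits on two A-frame leg pairs. Each pair is two raked legs of 42×57 mm section (57 mm along y) splaying symmetrically in x. Each leg rises 780 mm vertically over 325 mm of horizontal reach and is 845 mm long along its own axis. Every leg's outer bottom edge rests on the floor and its outer top edge meets a bottom edge of the beam — the left legs (tilting toward +x) meet the beam's −x bottom edge, the right legs (their mirror images, tilting toward −x) meet its +x bottom edge — so the leg tops tuck under the beam, the beam's underside is 780 mm above the floor, and the feet are 750 mm apart outside-to-outside with the beam centred between them. The two leg pairs are set in 117 mm from either end of the beam.


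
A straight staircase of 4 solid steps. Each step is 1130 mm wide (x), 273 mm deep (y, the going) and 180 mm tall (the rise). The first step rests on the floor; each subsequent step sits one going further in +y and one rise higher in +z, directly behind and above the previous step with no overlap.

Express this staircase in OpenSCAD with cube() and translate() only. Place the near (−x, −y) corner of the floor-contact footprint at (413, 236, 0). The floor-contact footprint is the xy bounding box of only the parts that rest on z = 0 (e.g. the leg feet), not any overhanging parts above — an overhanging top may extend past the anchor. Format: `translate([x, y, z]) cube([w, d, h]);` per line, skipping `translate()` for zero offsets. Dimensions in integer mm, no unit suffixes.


translate([413, 236, 0]) cube([1130, 273, 180]);
translate([413, 509, 180]) cube([1130, 273, 180]);
translate([413, 782, 360]) cube([1130, 273, 180]);
translate([413, 1055, 540]) cube([1130, 273, 180]);


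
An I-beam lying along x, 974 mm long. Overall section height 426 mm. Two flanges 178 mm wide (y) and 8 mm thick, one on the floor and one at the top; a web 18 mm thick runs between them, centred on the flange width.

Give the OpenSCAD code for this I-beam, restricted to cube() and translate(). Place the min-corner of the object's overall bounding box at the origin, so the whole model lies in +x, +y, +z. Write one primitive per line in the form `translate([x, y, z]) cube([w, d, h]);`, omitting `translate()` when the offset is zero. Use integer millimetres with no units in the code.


cube([974, 178, 8]);
translate([0, 80, 8]) cube([974, 18, 410]);
translate([0, 0, 418]) cube([974, 178, 8]);


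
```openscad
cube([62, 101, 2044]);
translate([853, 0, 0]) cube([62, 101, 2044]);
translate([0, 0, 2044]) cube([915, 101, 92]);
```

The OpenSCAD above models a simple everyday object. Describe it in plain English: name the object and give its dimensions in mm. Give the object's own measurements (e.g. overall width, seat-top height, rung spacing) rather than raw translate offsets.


A door frame. The clear opening is 791 mm wide and 2044 mm high. Two 62 mm wide jambs, 101 mm deep, stand either side of the opening from the floor to the top of the opening. A 92 mm thick head sits across the top of both jambs, spanning the full outside width of the frame.


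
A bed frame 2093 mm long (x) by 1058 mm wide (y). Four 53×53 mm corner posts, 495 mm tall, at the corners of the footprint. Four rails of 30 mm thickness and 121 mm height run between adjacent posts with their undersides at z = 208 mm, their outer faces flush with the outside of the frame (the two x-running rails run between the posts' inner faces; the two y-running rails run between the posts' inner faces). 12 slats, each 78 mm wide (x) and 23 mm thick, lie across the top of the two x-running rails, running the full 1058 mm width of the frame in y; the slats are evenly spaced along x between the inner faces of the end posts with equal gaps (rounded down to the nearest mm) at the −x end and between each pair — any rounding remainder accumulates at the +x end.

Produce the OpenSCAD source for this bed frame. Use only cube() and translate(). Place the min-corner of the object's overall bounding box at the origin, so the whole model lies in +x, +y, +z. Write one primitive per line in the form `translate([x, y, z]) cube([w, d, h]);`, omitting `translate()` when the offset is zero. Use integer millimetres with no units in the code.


// slat z = rail_z + rail_h = 208 + 121 = 329
// slat gap = ⌊(1987 − 12·78) / 13⌋ = 80
cube([53, 53, 495]);
translate([0, 1005, 0]) cube([53, 53, 495]);
translate([2040, 0, 0]) cube([53, 53, 495]);
translate([2040, 1005, 0]) cube([53, 53, 495]);
translate([53, 0, 208]) cube([1987, 30, 121]);
translate([53, 1028, 208]) cube([1987, 30, 121]);
translate([0, 53, 208]) cube([30, 952, 121]);
translate([2063, 53, 208]) cube([30, 952, 121]);
translate([133, 0, 329]) cube([78, 1058, 23]);
translate([291, 0, 329]) cube([78, 1058, 23]);
translate([449, 0, 329]) cube([78, 1058, 23]);
translate([607, 0, 329]) cube([78, 1058, 23]);
translate([765, 0, 329]) cube([78, 1058, 23]);
translate([923, 0, 329]) cube([78, 1058, 23]);
translate([1081, 0, 329]) cube([78, 1058, 23]);
translate([1239, 0, 329]) cube([78, 1058, 23]);
translate([1397, 0, 329]) cube([78, 1058, 23]);
translate([1555, 0, 329]) cube([78, 1058, 23]);
translate([1713, 0, 329]) cube([78, 1058, 23]);
translate([1871, 0, 329]) cube([78, 1058, 23]);


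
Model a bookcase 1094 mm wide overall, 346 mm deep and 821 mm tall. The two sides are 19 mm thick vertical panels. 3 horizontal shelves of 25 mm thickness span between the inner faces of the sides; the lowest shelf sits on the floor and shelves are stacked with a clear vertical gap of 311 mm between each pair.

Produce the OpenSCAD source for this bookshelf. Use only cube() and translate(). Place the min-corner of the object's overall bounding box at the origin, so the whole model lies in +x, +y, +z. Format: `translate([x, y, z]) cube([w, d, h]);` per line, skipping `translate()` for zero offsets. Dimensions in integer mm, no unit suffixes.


cube([19, 346, 821]);
translate([1075, 0, 0]) cube([19, 346, 821]);
translate([19, 0, 0]) cube([1056, 346, 25]);
translate([19, 0, 336]) cube([1056, 346, 25]);
translate([19, 0, 672]) cube([1056, 346, 25]);


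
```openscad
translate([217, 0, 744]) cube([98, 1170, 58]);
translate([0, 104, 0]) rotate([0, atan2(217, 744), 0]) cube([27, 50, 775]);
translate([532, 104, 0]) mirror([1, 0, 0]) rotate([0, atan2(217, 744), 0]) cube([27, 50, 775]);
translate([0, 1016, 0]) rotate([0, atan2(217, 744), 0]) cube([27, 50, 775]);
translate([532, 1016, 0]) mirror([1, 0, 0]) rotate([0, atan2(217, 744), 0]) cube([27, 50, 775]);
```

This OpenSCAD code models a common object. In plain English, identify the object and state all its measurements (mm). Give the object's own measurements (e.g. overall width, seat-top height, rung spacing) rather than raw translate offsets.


A sawhorse. A 98×1170×58 mm beam (x, y, z) sits on two A-frame leg pairs. Each pair is two raked legs of 27×50 mm section (50 mm along y) splaying symmetrically in x. Each leg rises 744 mm vertically over 217 mm of horizontal reach and is 775 mm long along its own axis. Every leg's outer bottom edge rests on the floor and its outer top edge meets a bottom edge of the beam — the left legs (tilting toward +x) meet the beam's −x bottom edge, the right legs (their mirror images, tilting toward −x) meet its +x bottom edge — so the leg tops tuck under the beam, the beam's underside is 744 mm above the floor, and the feet are 532 mm apart outside-to-outside with the beam centred between them. The two leg pairs are set in 104 mm from either end of the beam.


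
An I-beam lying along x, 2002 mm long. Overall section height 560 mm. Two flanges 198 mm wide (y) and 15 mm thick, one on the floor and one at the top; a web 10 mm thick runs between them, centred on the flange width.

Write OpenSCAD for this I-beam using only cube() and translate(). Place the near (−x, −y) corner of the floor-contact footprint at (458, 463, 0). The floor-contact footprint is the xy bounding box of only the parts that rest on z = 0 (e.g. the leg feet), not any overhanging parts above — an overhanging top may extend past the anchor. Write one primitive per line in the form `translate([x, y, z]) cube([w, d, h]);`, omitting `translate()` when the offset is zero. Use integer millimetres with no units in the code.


translate([458, 463, 0]) cube([2002, 198, 15]);
translate([458, 557, 15]) cube([2002, 10, 530]);
translate([458, 463, 545]) cube([2002, 198, 15]);


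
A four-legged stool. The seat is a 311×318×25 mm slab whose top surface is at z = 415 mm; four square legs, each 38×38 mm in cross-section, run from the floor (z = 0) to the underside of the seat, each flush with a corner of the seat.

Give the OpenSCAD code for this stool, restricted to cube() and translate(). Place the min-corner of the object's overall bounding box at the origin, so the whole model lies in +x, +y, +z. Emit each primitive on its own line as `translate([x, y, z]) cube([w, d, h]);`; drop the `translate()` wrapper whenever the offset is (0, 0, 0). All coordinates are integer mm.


translate([0, 0, 390]) cube([311, 318, 25]);
cube([38, 38, 390]);
translate([273, 0, 0]) cube([38, 38, 390]);
translate([0, 280, 0]) cube([38, 38, 390]);
translate([273, 280, 0]) cube([38, 38, 390]);


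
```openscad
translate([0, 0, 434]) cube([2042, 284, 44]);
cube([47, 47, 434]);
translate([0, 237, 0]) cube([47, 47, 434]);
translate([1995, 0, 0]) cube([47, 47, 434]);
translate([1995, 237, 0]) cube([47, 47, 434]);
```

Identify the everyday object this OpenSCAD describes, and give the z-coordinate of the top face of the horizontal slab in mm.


A bench. The seat-top height is 478 mm.

A long slab on four corner posts — a bench. The slab sits at z = 434 with thickness 44, so the top is 434 + 44 = 478 mm.


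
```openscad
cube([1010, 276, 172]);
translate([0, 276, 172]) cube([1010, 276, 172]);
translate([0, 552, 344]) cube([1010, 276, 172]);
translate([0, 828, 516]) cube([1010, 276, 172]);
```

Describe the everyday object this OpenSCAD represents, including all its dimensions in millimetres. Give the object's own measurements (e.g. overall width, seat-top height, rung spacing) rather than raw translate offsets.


A straight staircase of 4 solid steps. Each step is 1010 mm wide (x), 276 mm deep (y, the going) and 172 mm tall (the rise). The first step rests on the floor; each subsequent step sits one going further in +y and one rise higher in +z, directly behind and above the previous step with no overlap.


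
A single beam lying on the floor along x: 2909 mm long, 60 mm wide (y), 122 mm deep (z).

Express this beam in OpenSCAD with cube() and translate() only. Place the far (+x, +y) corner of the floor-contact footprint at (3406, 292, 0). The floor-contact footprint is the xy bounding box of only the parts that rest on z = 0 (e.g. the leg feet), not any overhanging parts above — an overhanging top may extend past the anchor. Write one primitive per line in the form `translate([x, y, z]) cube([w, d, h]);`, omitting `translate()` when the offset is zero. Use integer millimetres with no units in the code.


translate([497, 232, 0]) cube([2909, 60, 122]);


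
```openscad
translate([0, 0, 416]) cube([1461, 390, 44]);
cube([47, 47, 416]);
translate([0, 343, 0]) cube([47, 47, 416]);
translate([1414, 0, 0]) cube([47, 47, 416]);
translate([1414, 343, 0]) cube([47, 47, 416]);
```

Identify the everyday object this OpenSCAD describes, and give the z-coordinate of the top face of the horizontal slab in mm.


A bench. The seat-top height is 460 mm.

A long slab on four corner posts — a bench. The slab sits at z = 416 with thickness 44, so the top is 416 + 44 = 460 mm.
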